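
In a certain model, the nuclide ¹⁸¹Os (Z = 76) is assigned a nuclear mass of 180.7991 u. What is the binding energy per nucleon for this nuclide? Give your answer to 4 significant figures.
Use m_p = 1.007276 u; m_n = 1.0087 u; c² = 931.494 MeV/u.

8.581 MeV/nucleon

With 76 protons and 105 neutrons (A = 181):
Σm = 76·m_p + 105·m_n = 76.552976 + 105.9135 = 182.466476 u
The mass defect is 182.466476 − 180.7991 = 1.667376 u.
Converting to energy: 1.667376 u × 931.494 MeV/u = 1553.15 MeV
Dividing by A = 181 gives 8.581 MeV per nucleon.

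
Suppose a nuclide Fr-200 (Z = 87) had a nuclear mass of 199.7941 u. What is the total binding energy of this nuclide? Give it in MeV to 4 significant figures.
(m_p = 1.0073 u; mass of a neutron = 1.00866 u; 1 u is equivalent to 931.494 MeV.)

Z = 87, so N = A − Z = 200 − 87 = 113.
Mass of separated nucleons = 87(1.0073) + 113(1.00866) = 87.6351 + 113.97858 = 201.61368 u
Δm = 201.61368 − 199.7941 = 1.81958 u
E_B = 1.81958 × 931.494 = 1694.93 MeV

1695 MeV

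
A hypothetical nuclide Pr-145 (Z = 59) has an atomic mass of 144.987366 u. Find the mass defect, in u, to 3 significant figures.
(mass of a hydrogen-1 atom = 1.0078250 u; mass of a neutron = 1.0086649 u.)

1.22 u

Total constituent mass: 59 × 1.0078250 + 86 × 1.0086649 = 146.2068564 u
Δm = 146.2068564 − 144.987366 = 1.2194904 u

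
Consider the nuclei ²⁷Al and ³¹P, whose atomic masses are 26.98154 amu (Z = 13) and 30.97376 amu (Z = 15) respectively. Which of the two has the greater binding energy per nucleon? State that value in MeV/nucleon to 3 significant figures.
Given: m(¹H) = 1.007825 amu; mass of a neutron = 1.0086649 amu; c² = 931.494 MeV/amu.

²⁷Al: Σm = 13(1.007825) + 14(1.0086649) = 27.2230336 amu; Δm = 0.2414936 amu; E_B = 224.95 MeV; E_B/A = 8.331 MeV
³¹P: Σm = 15(1.007825) + 16(1.0086649) = 31.2560134 amu; Δm = 0.2822534 amu; E_B = 262.92 MeV; E_B/A = 8.481 MeV
³¹P has the higher binding energy per nucleon, so it is the more tightly bound nucleus.

³¹P; 8.48 MeV/nucleon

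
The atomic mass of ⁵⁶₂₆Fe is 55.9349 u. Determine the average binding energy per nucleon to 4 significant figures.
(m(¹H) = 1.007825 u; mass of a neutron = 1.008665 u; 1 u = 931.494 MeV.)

8.791 MeV/nucleon

Z = 26, so N = A − Z = 56 − 26 = 30.
Σm = 26·m(¹H) + 30·m_n = 26.203450 + 30.259950 = 56.463400 u
Mass defect Δm = 56.463400 − 55.9349 = 0.528500 u
Binding energy = Δm·c² = 0.528500 × 931.494 MeV/u = 492.295 MeV
Per nucleon: 492.295 / 56 = 8.791 MeV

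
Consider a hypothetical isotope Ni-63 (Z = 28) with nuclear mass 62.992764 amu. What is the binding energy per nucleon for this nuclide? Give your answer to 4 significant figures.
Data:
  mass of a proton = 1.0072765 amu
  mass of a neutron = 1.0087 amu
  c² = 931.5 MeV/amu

7.622 MeV/nucleon

Z = 28, so N = A − Z = 63 − 28 = 35.
Σm = 28·m_p + 35·m_n = 28.2037420 + 35.3045 = 63.5082420 amu
Mass defect Δm = 63.5082420 − 62.992764 = 0.5154780 amu
Converting to energy: 0.5154780 amu × 931.5 MeV/amu = 480.168 MeV
Dividing by A = 63 gives 7.622 MeV per nucleon.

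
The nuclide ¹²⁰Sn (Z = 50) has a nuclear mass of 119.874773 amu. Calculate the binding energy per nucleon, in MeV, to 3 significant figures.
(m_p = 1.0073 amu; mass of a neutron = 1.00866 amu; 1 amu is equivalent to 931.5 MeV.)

The nucleus contains 50 protons and 120 − 50 = 70 neutrons.
Total constituent mass: 50 × 1.0073 + 70 × 1.00866 = 120.97120 amu
Δm = 120.97120 − 119.874773 = 1.096427 amu
E_B = 1.096427 × 931.5 = 1021.32 MeV
BE/A = 1021.32 MeV / 120 = 8.511 MeV/nucleon

8.51 MeV/nucleon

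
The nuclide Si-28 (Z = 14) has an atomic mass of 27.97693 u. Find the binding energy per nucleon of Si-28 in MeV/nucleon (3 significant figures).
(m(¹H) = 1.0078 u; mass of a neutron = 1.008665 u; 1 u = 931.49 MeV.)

8.44 MeV/nucleon

Z = 14, so N = A − Z = 28 − 14 = 14.
Total constituent mass: 14 × 1.0078 + 14 × 1.008665 = 28.230510 u
Δm = 28.230510 − 27.97693 = 0.253580 u
Binding energy = Δm·c² = 0.253580 × 931.49 MeV/u = 236.207 MeV
Dividing by A = 28 gives 8.436 MeV per nucleon.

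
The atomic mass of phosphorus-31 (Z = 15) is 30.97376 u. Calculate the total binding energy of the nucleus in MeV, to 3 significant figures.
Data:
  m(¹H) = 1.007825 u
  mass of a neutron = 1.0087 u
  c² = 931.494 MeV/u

263 MeV

Mass of separated nucleons = 15(1.007825) + 16(1.0087) = 15.117375 + 16.1392 = 31.256575 u
Δm = 31.256575 − 30.97376 = 0.282815 u
E_B = 0.282815 × 931.494 = 263.440 MeV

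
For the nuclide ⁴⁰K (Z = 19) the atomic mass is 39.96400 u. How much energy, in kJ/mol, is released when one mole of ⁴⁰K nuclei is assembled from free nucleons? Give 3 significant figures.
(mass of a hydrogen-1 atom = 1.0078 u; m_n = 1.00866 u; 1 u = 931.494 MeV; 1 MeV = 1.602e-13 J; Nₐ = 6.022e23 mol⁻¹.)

Total constituent mass: 19 × 1.0078 + 21 × 1.00866 = 40.33006 u
Mass defect Δm = 40.33006 − 39.96400 = 0.36606 u
Binding energy = Δm·c² = 0.36606 × 931.494 MeV/u = 340.983 MeV
Per nucleus in joules: 340.983 MeV × 1.602e-13 J/MeV = 5.4625e-11 J
Per mole: 5.4625e-11 J × 6.022e23 mol⁻¹ = 3.2895e+13 J/mol

3.29e+10 kJ/mol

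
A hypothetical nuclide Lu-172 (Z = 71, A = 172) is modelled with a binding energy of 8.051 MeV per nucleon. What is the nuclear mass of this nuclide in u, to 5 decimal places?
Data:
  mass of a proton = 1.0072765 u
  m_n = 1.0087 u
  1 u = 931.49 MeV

171.90871 u

Total binding energy = 172 × 8.051 = 1384.772 MeV
Mass defect = 1384.772 MeV / (931.49 MeV/u) = 1.4866204 u
Constituent mass = 71(1.0072765) + 101(1.0087) = 173.3953315 u
Nuclear mass = 173.3953315 − 1.4866204 = 171.9087111 u ≈ 171.90871 u (to 5 decimal places)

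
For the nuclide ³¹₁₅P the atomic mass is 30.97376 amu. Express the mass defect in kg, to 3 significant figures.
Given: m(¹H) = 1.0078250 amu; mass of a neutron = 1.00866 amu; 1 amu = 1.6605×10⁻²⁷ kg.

Z = 15, so N = A − Z = 31 − 15 = 16.
Total constituent mass: 15 × 1.0078250 + 16 × 1.00866 = 31.2559350 amu
Mass defect Δm = 31.2559350 − 30.97376 = 0.2821750 amu
In SI units: 0.2821750 amu × 1.6605×10⁻²⁷ kg/amu = 4.6855e-28 kg

4.69e-28 kg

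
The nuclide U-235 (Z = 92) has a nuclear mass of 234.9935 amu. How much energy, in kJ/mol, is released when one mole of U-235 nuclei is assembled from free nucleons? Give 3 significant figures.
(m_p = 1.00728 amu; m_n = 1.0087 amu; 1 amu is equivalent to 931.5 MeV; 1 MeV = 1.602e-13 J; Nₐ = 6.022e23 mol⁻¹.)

1.73e+11 kJ/mol

The nucleus contains 92 protons and 235 − 92 = 143 neutrons.
Total constituent mass: 92 × 1.00728 + 143 × 1.0087 = 236.91386 amu
The mass defect is 236.91386 − 234.9935 = 1.92036 amu.
E_B = 1.92036 × 931.5 = 1788.82 MeV
Per nucleus in joules: 1788.82 MeV × 1.602e-13 J/MeV = 2.8657e-10 J
Per mole: 2.8657e-10 J × 6.022e23 mol⁻¹ = 1.7257e+14 J/mol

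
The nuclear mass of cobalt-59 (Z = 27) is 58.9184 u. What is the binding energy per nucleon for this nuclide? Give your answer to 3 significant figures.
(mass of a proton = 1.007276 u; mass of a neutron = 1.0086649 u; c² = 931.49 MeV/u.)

With 27 protons and 32 neutrons (A = 59):
Mass of separated nucleons = 27(1.007276) + 32(1.0086649) = 27.196452 + 32.2772768 = 59.4737288 u
The mass defect is 59.4737288 − 58.9184 = 0.5553288 u.
Converting to energy: 0.5553288 u × 931.49 MeV/u = 517.283 MeV
Per nucleon: 517.283 / 59 = 8.768 MeV

8.77 MeV/nucleon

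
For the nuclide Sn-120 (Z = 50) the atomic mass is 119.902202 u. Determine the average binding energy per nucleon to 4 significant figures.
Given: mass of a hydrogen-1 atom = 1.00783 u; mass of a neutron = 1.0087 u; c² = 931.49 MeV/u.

8.525 MeV/nucleon

Σm = 50·m(¹H) + 70·m_n = 50.39150 + 70.6090 = 121.00050 u
Δm = 121.00050 − 119.902202 = 1.098298 u
E_B = 1.098298 × 931.49 = 1023.05 MeV
Per nucleon: 1023.05 / 120 = 8.525 MeV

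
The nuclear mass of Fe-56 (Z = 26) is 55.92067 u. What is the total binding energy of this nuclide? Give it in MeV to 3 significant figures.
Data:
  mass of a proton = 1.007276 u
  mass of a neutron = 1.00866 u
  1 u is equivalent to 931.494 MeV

With 26 protons and 30 neutrons (A = 56):
Mass of separated nucleons = 26(1.007276) + 30(1.00866) = 26.189176 + 30.25980 = 56.448976 u
Mass defect Δm = 56.448976 − 55.92067 = 0.528306 u
Converting to energy: 0.528306 u × 931.494 MeV/u = 492.114 MeV

492 MeV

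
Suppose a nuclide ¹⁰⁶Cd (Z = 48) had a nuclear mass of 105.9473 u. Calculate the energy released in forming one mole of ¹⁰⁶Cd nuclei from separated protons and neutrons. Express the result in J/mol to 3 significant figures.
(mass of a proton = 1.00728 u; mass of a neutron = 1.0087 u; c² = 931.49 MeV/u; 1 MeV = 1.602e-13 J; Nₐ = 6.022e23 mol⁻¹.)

Total constituent mass: 48 × 1.00728 + 58 × 1.0087 = 106.85404 u
Mass defect Δm = 106.85404 − 105.9473 = 0.90674 u
E_B = 0.90674 × 931.49 = 844.619 MeV
Per nucleus in joules: 844.619 MeV × 1.602e-13 J/MeV = 1.3531e-10 J
Per mole: 1.3531e-10 J × 6.022e23 mol⁻¹ = 8.1484e+13 J/mol

8.15e+13 J/mol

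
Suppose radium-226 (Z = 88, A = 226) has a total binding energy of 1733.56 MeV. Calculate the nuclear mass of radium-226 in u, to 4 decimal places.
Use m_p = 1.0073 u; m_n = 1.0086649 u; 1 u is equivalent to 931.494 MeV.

Mass defect = 1733.56 MeV / (931.494 MeV/u) = 1.861053 u
Constituent mass = 88(1.0073) + 138(1.0086649) = 227.8381562 u
Nuclear mass = 227.8381562 − 1.861053 = 225.9771032 u ≈ 225.9771 u (to 4 decimal places)

225.9771 u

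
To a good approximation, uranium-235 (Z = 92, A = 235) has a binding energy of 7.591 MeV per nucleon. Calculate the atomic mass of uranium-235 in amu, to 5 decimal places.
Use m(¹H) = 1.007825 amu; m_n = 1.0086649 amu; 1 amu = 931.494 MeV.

235.04390 amu

Total binding energy = 235 × 7.591 = 1783.885 MeV
Mass defect = 1783.885 MeV / (931.494 MeV/amu) = 1.9150794 amu
Constituent mass = 92(1.007825) + 143(1.0086649) = 236.9589807 amu
Atomic mass = 236.9589807 − 1.9150794 = 235.0439013 amu ≈ 235.04390 amu (to 5 decimal places)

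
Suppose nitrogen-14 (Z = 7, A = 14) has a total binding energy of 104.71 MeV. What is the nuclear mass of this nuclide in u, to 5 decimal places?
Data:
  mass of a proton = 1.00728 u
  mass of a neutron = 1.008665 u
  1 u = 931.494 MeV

Mass defect = 104.71 MeV / (931.494 MeV/u) = 0.1124108 u
Constituent mass = 7(1.00728) + 7(1.008665) = 14.111615 u
Nuclear mass = 14.111615 − 0.1124108 = 13.9992042 u ≈ 13.99920 u (to 5 decimal places)

13.99920 u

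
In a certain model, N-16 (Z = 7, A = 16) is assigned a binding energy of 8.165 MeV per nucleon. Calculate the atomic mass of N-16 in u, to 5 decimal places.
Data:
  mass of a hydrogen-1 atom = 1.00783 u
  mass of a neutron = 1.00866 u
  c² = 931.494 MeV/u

Total binding energy = 16 × 8.165 = 130.640 MeV
Mass defect = 130.640 MeV / (931.494 MeV/u) = 0.1402478 u
Constituent mass = 7(1.00783) + 9(1.00866) = 16.13275 u
Atomic mass = 16.13275 − 0.1402478 = 15.9925022 u ≈ 15.99250 u (to 5 decimal places)

15.99250 u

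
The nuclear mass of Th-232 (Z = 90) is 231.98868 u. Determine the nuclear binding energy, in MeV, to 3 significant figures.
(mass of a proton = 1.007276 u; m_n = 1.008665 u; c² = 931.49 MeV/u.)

1770 MeV

Σm = 90·m_p + 142·m_n = 90.654840 + 143.230430 = 233.885270 u
The mass defect is 233.885270 − 231.98868 = 1.896590 u.
E_B = 1.896590 × 931.49 = 1766.65 MeV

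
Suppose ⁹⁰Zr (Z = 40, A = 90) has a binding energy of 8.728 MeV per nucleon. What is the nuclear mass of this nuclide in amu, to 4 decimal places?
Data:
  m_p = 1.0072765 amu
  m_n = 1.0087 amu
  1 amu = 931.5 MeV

Total binding energy = 90 × 8.728 = 785.520 MeV
Mass defect = 785.520 MeV / (931.5 MeV/amu) = 0.843285 amu
Constituent mass = 40(1.0072765) + 50(1.0087) = 90.7260600 amu
Nuclear mass = 90.7260600 − 0.843285 = 89.8827750 amu ≈ 89.8828 amu (to 4 decimal places)

89.8828 amu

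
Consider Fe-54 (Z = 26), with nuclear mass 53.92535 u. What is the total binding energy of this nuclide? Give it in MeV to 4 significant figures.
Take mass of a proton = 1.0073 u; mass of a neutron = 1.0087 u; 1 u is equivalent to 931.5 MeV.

Z = 26, so N = A − Z = 54 − 26 = 28.
Total constituent mass: 26 × 1.0073 + 28 × 1.0087 = 54.4334 u
The mass defect is 54.4334 − 53.92535 = 0.50805 u.
Converting to energy: 0.50805 u × 931.5 MeV/u = 473.249 MeV

473.2 MeV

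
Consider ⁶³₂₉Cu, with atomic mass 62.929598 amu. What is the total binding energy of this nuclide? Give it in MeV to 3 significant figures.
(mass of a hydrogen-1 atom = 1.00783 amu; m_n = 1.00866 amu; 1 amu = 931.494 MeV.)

551 MeV

Mass of separated nucleons = 29(1.00783) + 34(1.00866) = 29.22707 + 34.29444 = 63.52151 amu
The mass defect is 63.52151 − 62.929598 = 0.591912 amu.
Converting to energy: 0.591912 amu × 931.494 MeV/amu = 551.362 MeV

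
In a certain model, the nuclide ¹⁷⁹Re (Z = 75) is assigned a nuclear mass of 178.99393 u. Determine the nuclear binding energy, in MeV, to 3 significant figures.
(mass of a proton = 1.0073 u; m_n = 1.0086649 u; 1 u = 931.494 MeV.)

Z = 75, so N = A − Z = 179 − 75 = 104.
Mass of separated nucleons = 75(1.0073) + 104(1.0086649) = 75.5475 + 104.9011496 = 180.4486496 u
Mass defect Δm = 180.4486496 − 178.99393 = 1.4547196 u
E_B = 1.4547196 × 931.494 = 1355.06 MeV

1360 MeV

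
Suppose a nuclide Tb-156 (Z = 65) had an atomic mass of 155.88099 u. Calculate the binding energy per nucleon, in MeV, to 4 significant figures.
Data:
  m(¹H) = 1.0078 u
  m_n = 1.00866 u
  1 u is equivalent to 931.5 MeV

8.444 MeV/nucleon

Total constituent mass: 65 × 1.0078 + 91 × 1.00866 = 157.29506 u
The mass defect is 157.29506 − 155.88099 = 1.41407 u.
E_B = 1.41407 × 931.5 = 1317.21 MeV
BE/A = 1317.21 MeV / 156 = 8.444 MeV/nucleon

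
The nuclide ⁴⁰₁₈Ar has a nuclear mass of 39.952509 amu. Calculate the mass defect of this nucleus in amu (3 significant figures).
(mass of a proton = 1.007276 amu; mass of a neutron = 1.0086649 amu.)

0.369 amu

Σm = 18·m_p + 22·m_n = 18.130968 + 22.1906278 = 40.3215958 amu
Mass defect Δm = 40.3215958 − 39.952509 = 0.3690868 amu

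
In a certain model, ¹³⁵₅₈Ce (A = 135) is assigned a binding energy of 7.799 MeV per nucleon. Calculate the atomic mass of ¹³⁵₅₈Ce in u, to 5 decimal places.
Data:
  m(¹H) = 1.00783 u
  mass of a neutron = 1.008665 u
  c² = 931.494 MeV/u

Total binding energy = 135 × 7.799 = 1052.865 MeV
Mass defect = 1052.865 MeV / (931.494 MeV/u) = 1.1302971 u
Constituent mass = 58(1.00783) + 77(1.008665) = 136.121345 u
Atomic mass = 136.121345 − 1.1302971 = 134.9910479 u ≈ 134.99105 u (to 5 decimal places)

134.99105 u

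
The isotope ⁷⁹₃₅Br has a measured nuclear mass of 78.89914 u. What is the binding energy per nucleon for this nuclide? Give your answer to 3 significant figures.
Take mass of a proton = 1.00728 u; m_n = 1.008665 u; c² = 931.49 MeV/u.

Mass of separated nucleons = 35(1.00728) + 44(1.008665) = 35.25480 + 44.381260 = 79.636060 u
The mass defect is 79.636060 − 78.89914 = 0.736920 u.
E_B = 0.736920 × 931.49 = 686.434 MeV
BE/A = 686.434 MeV / 79 = 8.689 MeV/nucleon

8.69 MeV/nucleon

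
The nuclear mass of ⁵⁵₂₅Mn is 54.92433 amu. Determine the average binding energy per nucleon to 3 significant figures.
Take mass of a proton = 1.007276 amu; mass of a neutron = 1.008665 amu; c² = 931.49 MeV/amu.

8.76 MeV/nucleon

With 25 protons and 30 neutrons (A = 55):
Total constituent mass: 25 × 1.007276 + 30 × 1.008665 = 55.441850 amu
Mass defect Δm = 55.441850 − 54.92433 = 0.517520 amu
E_B = 0.517520 × 931.49 = 482.065 MeV
Per nucleon: 482.065 / 55 = 8.7648 MeV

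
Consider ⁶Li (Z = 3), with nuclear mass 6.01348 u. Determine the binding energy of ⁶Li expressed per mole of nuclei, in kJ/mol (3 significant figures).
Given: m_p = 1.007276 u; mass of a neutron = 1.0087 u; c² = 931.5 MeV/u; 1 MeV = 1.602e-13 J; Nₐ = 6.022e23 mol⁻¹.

3.10e+09 kJ/mol

The nucleus contains 3 protons and 6 − 3 = 3 neutrons.
Mass of separated nucleons = 3(1.007276) + 3(1.0087) = 3.021828 + 3.0261 = 6.047928 u
Mass defect Δm = 6.047928 − 6.01348 = 0.034448 u
Binding energy = Δm·c² = 0.034448 × 931.5 MeV/u = 32.0883 MeV
Per nucleus in joules: 32.0883 MeV × 1.602e-13 J/MeV = 5.1405e-12 J
Per mole: 5.1405e-12 J × 6.022e23 mol⁻¹ = 3.0956e+12 J/mol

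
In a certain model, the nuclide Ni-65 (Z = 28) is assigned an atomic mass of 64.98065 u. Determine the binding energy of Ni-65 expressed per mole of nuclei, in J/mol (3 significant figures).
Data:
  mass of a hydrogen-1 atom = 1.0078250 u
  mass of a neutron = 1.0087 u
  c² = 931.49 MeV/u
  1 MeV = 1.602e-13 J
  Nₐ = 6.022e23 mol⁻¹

Mass of separated nucleons = 28(1.0078250) + 37(1.0087) = 28.2191000 + 37.3219 = 65.5410000 u
Mass defect Δm = 65.5410000 − 64.98065 = 0.5603500 u
Binding energy = Δm·c² = 0.5603500 × 931.49 MeV/u = 521.960 MeV
Per nucleus in joules: 521.960 MeV × 1.602e-13 J/MeV = 8.3618e-11 J
Per mole: 8.3618e-11 J × 6.022e23 mol⁻¹ = 5.0355e+13 J/mol

5.04e+13 J/mol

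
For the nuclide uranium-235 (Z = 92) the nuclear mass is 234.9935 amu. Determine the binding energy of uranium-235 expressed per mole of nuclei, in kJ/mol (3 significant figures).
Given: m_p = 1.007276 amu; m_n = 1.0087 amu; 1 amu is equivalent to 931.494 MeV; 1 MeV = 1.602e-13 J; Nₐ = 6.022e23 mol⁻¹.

Σm = 92·m_p + 143·m_n = 92.669392 + 144.2441 = 236.913492 amu
Mass defect Δm = 236.913492 − 234.9935 = 1.919992 amu
Converting to energy: 1.919992 amu × 931.494 MeV/amu = 1788.46 MeV
Per nucleus in joules: 1788.46 MeV × 1.602e-13 J/MeV = 2.8651e-10 J
Per mole: 2.8651e-10 J × 6.022e23 mol⁻¹ = 1.7254e+14 J/mol

1.73e+11 kJ/mol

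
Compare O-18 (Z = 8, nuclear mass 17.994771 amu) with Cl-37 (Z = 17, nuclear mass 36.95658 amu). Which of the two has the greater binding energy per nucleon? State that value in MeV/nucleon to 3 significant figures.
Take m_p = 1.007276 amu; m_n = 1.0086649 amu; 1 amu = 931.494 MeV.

Cl-37; 8.57 MeV/nucleon

O-18: Σm = 8(1.007276) + 10(1.0086649) = 18.1448570 amu; Δm = 0.1500860 amu; E_B = 139.80 MeV; E_B/A = 7.767 MeV
Cl-37: Σm = 17(1.007276) + 20(1.0086649) = 37.2969900 amu; Δm = 0.3404100 amu; E_B = 317.09 MeV; E_B/A = 8.570 MeV
Cl-37 has the higher binding energy per nucleon, so it is the more tightly bound nucleus.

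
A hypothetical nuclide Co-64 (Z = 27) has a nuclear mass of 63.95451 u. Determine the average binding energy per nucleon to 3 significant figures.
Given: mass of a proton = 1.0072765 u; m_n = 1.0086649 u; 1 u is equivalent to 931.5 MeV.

The nucleus contains 27 protons and 64 − 27 = 37 neutrons.
Σm = 27·m_p + 37·m_n = 27.1964655 + 37.3206013 = 64.5170668 u
Mass defect Δm = 64.5170668 − 63.95451 = 0.5625568 u
E_B = 0.5625568 × 931.5 = 524.022 MeV
Per nucleon: 524.022 / 64 = 8.188 MeV

8.19 MeV/nucleon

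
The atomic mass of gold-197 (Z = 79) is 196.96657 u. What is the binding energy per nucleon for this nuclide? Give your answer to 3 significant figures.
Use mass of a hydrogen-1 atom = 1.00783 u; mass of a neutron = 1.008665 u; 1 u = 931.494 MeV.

7.92 MeV/nucleon

Mass of separated nucleons = 79(1.00783) + 118(1.008665) = 79.61857 + 119.022470 = 198.641040 u
Δm = 198.641040 − 196.96657 = 1.674470 u
Converting to energy: 1.674470 u × 931.494 MeV/u = 1559.76 MeV
Dividing by A = 197 gives 7.918 MeV per nucleon.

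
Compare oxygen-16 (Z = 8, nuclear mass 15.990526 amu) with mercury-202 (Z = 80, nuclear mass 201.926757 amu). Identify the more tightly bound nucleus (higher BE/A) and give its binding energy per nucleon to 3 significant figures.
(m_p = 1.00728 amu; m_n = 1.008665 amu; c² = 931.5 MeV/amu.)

oxygen-16: Σm = 8(1.00728) + 8(1.008665) = 16.127560 amu; Δm = 0.137034 amu; E_B = 127.65 MeV; E_B/A = 7.978 MeV
mercury-202: Σm = 80(1.00728) + 122(1.008665) = 203.639530 amu; Δm = 1.712773 amu; E_B = 1595.4 MeV; E_B/A = 7.898 MeV
oxygen-16 has the higher binding energy per nucleon, so it is the more tightly bound nucleus.

oxygen-16; 7.98 MeV/nucleon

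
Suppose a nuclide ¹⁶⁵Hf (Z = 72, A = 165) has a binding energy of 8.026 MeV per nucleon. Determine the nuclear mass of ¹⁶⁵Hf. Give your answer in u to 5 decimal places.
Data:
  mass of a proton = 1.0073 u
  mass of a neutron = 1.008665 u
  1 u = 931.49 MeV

Total binding energy = 165 × 8.026 = 1324.290 MeV
Mass defect = 1324.290 MeV / (931.49 MeV/u) = 1.4216900 u
Constituent mass = 72(1.0073) + 93(1.008665) = 166.331445 u
Nuclear mass = 166.331445 − 1.4216900 = 164.9097550 u ≈ 164.90976 u (to 5 decimal places)

164.90976 u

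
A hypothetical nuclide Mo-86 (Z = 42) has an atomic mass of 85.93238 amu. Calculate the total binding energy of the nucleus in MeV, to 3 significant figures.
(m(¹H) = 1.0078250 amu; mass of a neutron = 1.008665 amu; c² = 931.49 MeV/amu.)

724 MeV

Z = 42, so N = A − Z = 86 − 42 = 44.
Σm = 42·m(¹H) + 44·m_n = 42.3286500 + 44.381260 = 86.7099100 amu
Mass defect Δm = 86.7099100 − 85.93238 = 0.7775300 amu
Converting to energy: 0.7775300 amu × 931.49 MeV/amu = 724.261 MeV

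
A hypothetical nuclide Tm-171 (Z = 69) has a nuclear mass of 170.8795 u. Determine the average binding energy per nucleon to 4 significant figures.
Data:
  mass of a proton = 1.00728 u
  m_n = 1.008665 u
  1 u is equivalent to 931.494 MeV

Total constituent mass: 69 × 1.00728 + 102 × 1.008665 = 172.386150 u
Mass defect Δm = 172.386150 − 170.8795 = 1.506650 u
E_B = 1.506650 × 931.494 = 1403.44 MeV
Per nucleon: 1403.44 / 171 = 8.207 MeV

8.207 MeV/nucleon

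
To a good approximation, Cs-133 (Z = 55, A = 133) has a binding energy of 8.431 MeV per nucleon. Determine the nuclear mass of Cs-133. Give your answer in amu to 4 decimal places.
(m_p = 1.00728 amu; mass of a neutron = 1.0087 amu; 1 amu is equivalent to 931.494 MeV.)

Total binding energy = 133 × 8.431 = 1121.323 MeV
Mass defect = 1121.323 MeV / (931.494 MeV/amu) = 1.203790 amu
Constituent mass = 55(1.00728) + 78(1.0087) = 134.07900 amu
Nuclear mass = 134.07900 − 1.203790 = 132.875210 amu ≈ 132.8752 amu (to 4 decimal places)

132.8752 amu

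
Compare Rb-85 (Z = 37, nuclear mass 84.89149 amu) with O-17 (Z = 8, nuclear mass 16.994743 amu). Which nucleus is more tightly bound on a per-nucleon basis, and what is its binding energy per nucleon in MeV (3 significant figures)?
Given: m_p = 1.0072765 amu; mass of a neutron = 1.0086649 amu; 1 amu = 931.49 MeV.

Rb-85: Σm = 37(1.0072765) + 48(1.0086649) = 85.6851457 amu; Δm = 0.7936557 amu; E_B = 739.28 MeV; E_B/A = 8.697 MeV
O-17: Σm = 8(1.0072765) + 9(1.0086649) = 17.1361961 amu; Δm = 0.1414531 amu; E_B = 131.76 MeV; E_B/A = 7.751 MeV
Rb-85 has the higher binding energy per nucleon, so it is the more tightly bound nucleus.

Rb-85; 8.70 MeV/nucleon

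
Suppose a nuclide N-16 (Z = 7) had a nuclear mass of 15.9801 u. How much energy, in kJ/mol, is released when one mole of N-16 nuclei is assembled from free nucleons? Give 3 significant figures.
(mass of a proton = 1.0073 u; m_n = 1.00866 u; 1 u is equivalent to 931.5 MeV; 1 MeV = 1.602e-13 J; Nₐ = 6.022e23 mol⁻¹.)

With 7 protons and 9 neutrons (A = 16):
Total constituent mass: 7 × 1.0073 + 9 × 1.00866 = 16.12904 u
The mass defect is 16.12904 − 15.9801 = 0.14894 u.
Converting to energy: 0.14894 u × 931.5 MeV/u = 138.738 MeV
Per nucleus in joules: 138.738 MeV × 1.602e-13 J/MeV = 2.2226e-11 J
Per mole: 2.2226e-11 J × 6.022e23 mol⁻¹ = 1.3384e+13 J/mol

1.34e+10 kJ/mol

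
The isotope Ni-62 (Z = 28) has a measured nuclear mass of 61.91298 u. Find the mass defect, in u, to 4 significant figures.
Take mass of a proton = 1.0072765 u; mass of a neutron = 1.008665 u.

0.5854 u

Σm = 28·m_p + 34·m_n = 28.2037420 + 34.294610 = 62.4983520 u
Δm = 62.4983520 − 61.91298 = 0.5853720 u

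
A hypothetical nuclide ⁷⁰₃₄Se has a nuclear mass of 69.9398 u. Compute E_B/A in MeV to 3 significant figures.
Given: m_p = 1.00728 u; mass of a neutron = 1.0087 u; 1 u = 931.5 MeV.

With 34 protons and 36 neutrons (A = 70):
Σm = 34·m_p + 36·m_n = 34.24752 + 36.3132 = 70.56072 u
Δm = 70.56072 − 69.9398 = 0.62092 u
E_B = 0.62092 × 931.5 = 578.387 MeV
BE/A = 578.387 MeV / 70 = 8.263 MeV/nucleon

8.26 MeV/nucleon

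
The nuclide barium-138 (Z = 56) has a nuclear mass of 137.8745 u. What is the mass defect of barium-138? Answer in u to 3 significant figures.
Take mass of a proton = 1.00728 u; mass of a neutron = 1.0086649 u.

1.24 u

Z = 56, so N = A − Z = 138 − 56 = 82.
Σm = 56·m_p + 82·m_n = 56.40768 + 82.7105218 = 139.1182018 u
The mass defect is 139.1182018 − 137.8745 = 1.2437018 u.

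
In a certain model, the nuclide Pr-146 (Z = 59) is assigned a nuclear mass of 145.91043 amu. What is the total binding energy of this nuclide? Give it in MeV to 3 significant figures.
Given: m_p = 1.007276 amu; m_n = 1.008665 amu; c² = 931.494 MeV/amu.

The nucleus contains 59 protons and 146 − 59 = 87 neutrons.
Σm = 59·m_p + 87·m_n = 59.429284 + 87.753855 = 147.183139 amu
Mass defect Δm = 147.183139 − 145.91043 = 1.272709 amu
Converting to energy: 1.272709 amu × 931.494 MeV/amu = 1185.52 MeV

1190 MeV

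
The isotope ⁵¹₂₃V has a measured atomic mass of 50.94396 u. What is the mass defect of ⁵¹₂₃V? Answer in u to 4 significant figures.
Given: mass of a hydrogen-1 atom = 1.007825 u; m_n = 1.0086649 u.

Mass of separated nucleons = 23(1.007825) + 28(1.0086649) = 23.179975 + 28.2426172 = 51.4225922 u
Mass defect Δm = 51.4225922 − 50.94396 = 0.4786322 u

0.4786 u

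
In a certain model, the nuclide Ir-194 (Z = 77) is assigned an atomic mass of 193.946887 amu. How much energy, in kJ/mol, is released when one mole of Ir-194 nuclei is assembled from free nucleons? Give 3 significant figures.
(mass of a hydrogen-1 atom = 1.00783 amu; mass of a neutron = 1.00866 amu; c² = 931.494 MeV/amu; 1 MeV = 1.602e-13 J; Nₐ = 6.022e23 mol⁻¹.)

1.50e+11 kJ/mol

The nucleus contains 77 protons and 194 − 77 = 117 neutrons.
Mass of separated nucleons = 77(1.00783) + 117(1.00866) = 77.60291 + 118.01322 = 195.61613 amu
Mass defect Δm = 195.61613 − 193.946887 = 1.669243 amu
E_B = 1.669243 × 931.494 = 1554.89 MeV
Per nucleus in joules: 1554.89 MeV × 1.602e-13 J/MeV = 2.4909e-10 J
Per mole: 2.4909e-10 J × 6.022e23 mol⁻¹ = 1.5000e+14 J/mol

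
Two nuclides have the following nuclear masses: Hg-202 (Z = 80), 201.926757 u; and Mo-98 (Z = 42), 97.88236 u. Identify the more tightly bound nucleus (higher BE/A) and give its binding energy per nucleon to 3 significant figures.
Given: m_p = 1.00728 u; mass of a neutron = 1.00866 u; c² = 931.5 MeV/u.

Hg-202: Σm = 80(1.00728) + 122(1.00866) = 203.63892 u; Δm = 1.712163 u; E_B = 1594.88 MeV; E_B/A = 7.895 MeV
Mo-98: Σm = 42(1.00728) + 56(1.00866) = 98.79072 u; Δm = 0.90836 u; E_B = 846.14 MeV; E_B/A = 8.634 MeV
Mo-98 has the higher binding energy per nucleon, so it is the more tightly bound nucleus.

Mo-98; 8.63 MeV/nucleon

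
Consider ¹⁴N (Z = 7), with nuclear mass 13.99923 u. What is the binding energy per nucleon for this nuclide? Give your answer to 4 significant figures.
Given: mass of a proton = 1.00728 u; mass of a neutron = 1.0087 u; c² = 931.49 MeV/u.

Σm = 7·m_p + 7·m_n = 7.05096 + 7.0609 = 14.11186 u
Δm = 14.11186 − 13.99923 = 0.11263 u
E_B = 0.11263 × 931.49 = 104.914 MeV
Per nucleon: 104.914 / 14 = 7.494 MeV

7.494 MeV/nucleon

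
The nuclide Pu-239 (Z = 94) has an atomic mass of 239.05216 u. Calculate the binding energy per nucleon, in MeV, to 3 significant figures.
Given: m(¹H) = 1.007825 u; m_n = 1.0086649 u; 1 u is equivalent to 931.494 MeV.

7.56 MeV/nucleon

Z = 94, so N = A − Z = 239 − 94 = 145.
Total constituent mass: 94 × 1.007825 + 145 × 1.0086649 = 240.9919605 u
The mass defect is 240.9919605 − 239.05216 = 1.9398005 u.
Converting to energy: 1.9398005 u × 931.494 MeV/u = 1806.91 MeV
Dividing by A = 239 gives 7.560 MeV per nucleon.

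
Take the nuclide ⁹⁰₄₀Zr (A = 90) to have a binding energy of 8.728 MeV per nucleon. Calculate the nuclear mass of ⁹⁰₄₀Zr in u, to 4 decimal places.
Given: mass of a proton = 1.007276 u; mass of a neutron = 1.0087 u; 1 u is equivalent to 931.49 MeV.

Total binding energy = 90 × 8.728 = 785.520 MeV
Mass defect = 785.520 MeV / (931.49 MeV/u) = 0.843294 u
Constituent mass = 40(1.007276) + 50(1.0087) = 90.726040 u
Nuclear mass = 90.726040 − 0.843294 = 89.882746 u ≈ 89.8827 u (to 4 decimal places)

89.8827 u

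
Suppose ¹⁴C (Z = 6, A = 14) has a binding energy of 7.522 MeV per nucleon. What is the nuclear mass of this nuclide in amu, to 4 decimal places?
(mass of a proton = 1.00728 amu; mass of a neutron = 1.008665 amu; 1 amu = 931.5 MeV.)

Total binding energy = 14 × 7.522 = 105.308 MeV
Mass defect = 105.308 MeV / (931.5 MeV/amu) = 0.113052 amu
Constituent mass = 6(1.00728) + 8(1.008665) = 14.113000 amu
Nuclear mass = 14.113000 − 0.113052 = 13.999948 amu ≈ 13.9999 amu (to 4 decimal places)

13.9999 amu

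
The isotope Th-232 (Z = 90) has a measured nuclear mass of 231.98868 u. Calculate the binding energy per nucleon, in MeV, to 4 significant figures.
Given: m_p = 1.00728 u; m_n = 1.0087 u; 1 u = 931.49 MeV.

Z = 90, so N = A − Z = 232 − 90 = 142.
Total constituent mass: 90 × 1.00728 + 142 × 1.0087 = 233.89060 u
Δm = 233.89060 − 231.98868 = 1.90192 u
Binding energy = Δm·c² = 1.90192 × 931.49 MeV/u = 1771.62 MeV
Dividing by A = 232 gives 7.636 MeV per nucleon.

7.636 MeV/nucleon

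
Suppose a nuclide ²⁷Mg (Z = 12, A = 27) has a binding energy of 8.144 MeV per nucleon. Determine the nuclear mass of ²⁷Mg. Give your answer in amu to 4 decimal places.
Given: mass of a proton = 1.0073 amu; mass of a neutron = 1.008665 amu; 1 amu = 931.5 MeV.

Total binding energy = 27 × 8.144 = 219.888 MeV
Mass defect = 219.888 MeV / (931.5 MeV/amu) = 0.236058 amu
Constituent mass = 12(1.0073) + 15(1.008665) = 27.217575 amu
Nuclear mass = 27.217575 − 0.236058 = 26.981517 amu ≈ 26.9815 amu (to 4 decimal places)

26.9815 amu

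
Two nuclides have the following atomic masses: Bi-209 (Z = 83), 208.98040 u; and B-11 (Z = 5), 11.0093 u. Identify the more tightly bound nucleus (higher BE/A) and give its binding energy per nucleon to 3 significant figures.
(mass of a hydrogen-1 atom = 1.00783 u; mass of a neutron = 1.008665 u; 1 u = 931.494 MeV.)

Bi-209; 7.85 MeV/nucleon

Bi-209: Σm = 83(1.00783) + 126(1.008665) = 210.741680 u; Δm = 1.761280 u; E_B = 1640.6 MeV; E_B/A = 7.850 MeV
B-11: Σm = 5(1.00783) + 6(1.008665) = 11.091140 u; Δm = 0.081840 u; E_B = 76.233 MeV; E_B/A = 6.930 MeV
Bi-209 has the higher binding energy per nucleon, so it is the more tightly bound nucleus.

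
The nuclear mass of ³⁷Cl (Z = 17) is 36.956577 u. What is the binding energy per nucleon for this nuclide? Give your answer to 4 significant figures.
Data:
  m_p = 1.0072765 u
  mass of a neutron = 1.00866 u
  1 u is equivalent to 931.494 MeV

8.568 MeV/nucleon

Z = 17, so N = A − Z = 37 − 17 = 20.
Σm = 17·m_p + 20·m_n = 17.1237005 + 20.17320 = 37.2969005 u
Mass defect Δm = 37.2969005 − 36.956577 = 0.3403235 u
E_B = 0.3403235 × 931.494 = 317.009 MeV
Dividing by A = 37 gives 8.568 MeV per nucleon.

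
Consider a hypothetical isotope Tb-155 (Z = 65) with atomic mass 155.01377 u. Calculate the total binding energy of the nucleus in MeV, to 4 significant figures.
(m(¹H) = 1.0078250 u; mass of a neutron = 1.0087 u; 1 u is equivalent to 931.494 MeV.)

1190 MeV

Σm = 65·m(¹H) + 90·m_n = 65.5086250 + 90.7830 = 156.2916250 u
Mass defect Δm = 156.2916250 − 155.01377 = 1.2778550 u
Converting to energy: 1.2778550 u × 931.494 MeV/u = 1190.31 MeV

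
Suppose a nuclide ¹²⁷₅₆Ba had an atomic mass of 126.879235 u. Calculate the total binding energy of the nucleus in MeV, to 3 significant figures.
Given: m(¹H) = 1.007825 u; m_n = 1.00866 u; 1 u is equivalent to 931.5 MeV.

1090 MeV

With 56 protons and 71 neutrons (A = 127):
Mass of separated nucleons = 56(1.007825) + 71(1.00866) = 56.438200 + 71.61486 = 128.053060 u
Δm = 128.053060 − 126.879235 = 1.173825 u
Binding energy = Δm·c² = 1.173825 × 931.5 MeV/u = 1093.42 MeV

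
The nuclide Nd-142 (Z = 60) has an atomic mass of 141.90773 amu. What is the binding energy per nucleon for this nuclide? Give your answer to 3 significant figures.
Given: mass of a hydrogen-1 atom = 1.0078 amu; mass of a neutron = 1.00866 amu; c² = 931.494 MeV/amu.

Z = 60, so N = A − Z = 142 − 60 = 82.
Total constituent mass: 60 × 1.0078 + 82 × 1.00866 = 143.17812 amu
Δm = 143.17812 − 141.90773 = 1.27039 amu
Converting to energy: 1.27039 amu × 931.494 MeV/amu = 1183.36 MeV
Per nucleon: 1183.36 / 142 = 8.334 MeV

8.33 MeV/nucleon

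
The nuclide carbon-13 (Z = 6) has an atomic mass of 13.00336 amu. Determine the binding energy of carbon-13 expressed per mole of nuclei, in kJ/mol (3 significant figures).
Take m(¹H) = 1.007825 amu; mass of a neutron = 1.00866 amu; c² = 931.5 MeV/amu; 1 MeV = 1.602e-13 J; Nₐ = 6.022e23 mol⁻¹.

9.36e+09 kJ/mol

Mass of separated nucleons = 6(1.007825) + 7(1.00866) = 6.046950 + 7.06062 = 13.107570 amu
The mass defect is 13.107570 − 13.00336 = 0.104210 amu.
Binding energy = Δm·c² = 0.104210 × 931.5 MeV/amu = 97.0716 MeV
Per nucleus in joules: 97.0716 MeV × 1.602e-13 J/MeV = 1.5551e-11 J
Per mole: 1.5551e-11 J × 6.022e23 mol⁻¹ = 9.3648e+12 J/mol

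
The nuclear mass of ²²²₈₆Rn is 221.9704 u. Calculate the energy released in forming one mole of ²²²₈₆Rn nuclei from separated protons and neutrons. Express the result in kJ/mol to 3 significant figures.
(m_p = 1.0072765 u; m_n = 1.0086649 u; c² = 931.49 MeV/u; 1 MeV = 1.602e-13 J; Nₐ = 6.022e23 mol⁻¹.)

1.65e+11 kJ/mol

Z = 86, so N = A − Z = 222 − 86 = 136.
Mass of separated nucleons = 86(1.0072765) + 136(1.0086649) = 86.6257790 + 137.1784264 = 223.8042054 u
Mass defect Δm = 223.8042054 − 221.9704 = 1.8338054 u
E_B = 1.8338054 × 931.49 = 1708.17 MeV
Per nucleus in joules: 1708.17 MeV × 1.602e-13 J/MeV = 2.7365e-10 J
Per mole: 2.7365e-10 J × 6.022e23 mol⁻¹ = 1.6479e+14 J/mol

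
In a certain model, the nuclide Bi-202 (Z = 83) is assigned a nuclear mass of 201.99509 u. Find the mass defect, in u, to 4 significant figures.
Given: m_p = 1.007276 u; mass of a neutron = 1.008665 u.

1.640 u

The nucleus contains 83 protons and 202 − 83 = 119 neutrons.
Total constituent mass: 83 × 1.007276 + 119 × 1.008665 = 203.635043 u
Mass defect Δm = 203.635043 − 201.99509 = 1.639953 u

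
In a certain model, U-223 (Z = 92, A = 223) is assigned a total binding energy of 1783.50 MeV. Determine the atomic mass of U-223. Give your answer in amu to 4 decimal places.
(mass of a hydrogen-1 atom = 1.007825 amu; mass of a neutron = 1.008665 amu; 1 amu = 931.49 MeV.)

Mass defect = 1783.50 MeV / (931.49 MeV/amu) = 1.914674 amu
Constituent mass = 92(1.007825) + 131(1.008665) = 224.855015 amu
Atomic mass = 224.855015 − 1.914674 = 222.940341 amu ≈ 222.9403 amu (to 4 decimal places)

222.9403 amu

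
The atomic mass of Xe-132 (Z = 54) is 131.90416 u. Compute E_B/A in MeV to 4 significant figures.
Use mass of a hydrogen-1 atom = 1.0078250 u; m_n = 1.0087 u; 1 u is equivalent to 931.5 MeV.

Mass of separated nucleons = 54(1.0078250) + 78(1.0087) = 54.4225500 + 78.6786 = 133.1011500 u
The mass defect is 133.1011500 − 131.90416 = 1.1969900 u.
Binding energy = Δm·c² = 1.1969900 × 931.5 MeV/u = 1115.00 MeV
Dividing by A = 132 gives 8.447 MeV per nucleon.

8.447 MeV/nucleon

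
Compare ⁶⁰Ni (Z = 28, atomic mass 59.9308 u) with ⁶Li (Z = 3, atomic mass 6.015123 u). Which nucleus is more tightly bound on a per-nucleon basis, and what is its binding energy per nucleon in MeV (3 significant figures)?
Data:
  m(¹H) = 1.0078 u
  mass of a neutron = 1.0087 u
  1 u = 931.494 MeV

⁶⁰Ni; 8.79 MeV/nucleon

⁶⁰Ni: Σm = 28(1.0078) + 32(1.0087) = 60.4968 u; Δm = 0.5660 u; E_B = 527.23 MeV; E_B/A = 8.787 MeV
⁶Li: Σm = 3(1.0078) + 3(1.0087) = 6.0495 u; Δm = 0.034377 u; E_B = 32.022 MeV; E_B/A = 5.337 MeV
⁶⁰Ni has the higher binding energy per nucleon, so it is the more tightly bound nucleus.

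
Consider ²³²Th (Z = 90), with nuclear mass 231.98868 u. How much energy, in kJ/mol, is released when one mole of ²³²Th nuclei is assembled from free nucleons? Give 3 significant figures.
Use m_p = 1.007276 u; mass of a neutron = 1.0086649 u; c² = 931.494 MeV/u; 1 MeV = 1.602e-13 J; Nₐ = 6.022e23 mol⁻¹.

Mass of separated nucleons = 90(1.007276) + 142(1.0086649) = 90.654840 + 143.2304158 = 233.8852558 u
Mass defect Δm = 233.8852558 − 231.98868 = 1.8965758 u
E_B = 1.8965758 × 931.494 = 1766.65 MeV
Per nucleus in joules: 1766.65 MeV × 1.602e-13 J/MeV = 2.8302e-10 J
Per mole: 2.8302e-10 J × 6.022e23 mol⁻¹ = 1.7043e+14 J/mol

1.70e+11 kJ/mol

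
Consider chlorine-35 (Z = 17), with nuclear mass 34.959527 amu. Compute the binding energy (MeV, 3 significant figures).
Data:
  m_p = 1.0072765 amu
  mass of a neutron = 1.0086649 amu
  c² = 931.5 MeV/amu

Σm = 17·m_p + 18·m_n = 17.1237005 + 18.1559682 = 35.2796687 amu
Δm = 35.2796687 − 34.959527 = 0.3201417 amu
Binding energy = Δm·c² = 0.3201417 × 931.5 MeV/amu = 298.212 MeV

298 MeV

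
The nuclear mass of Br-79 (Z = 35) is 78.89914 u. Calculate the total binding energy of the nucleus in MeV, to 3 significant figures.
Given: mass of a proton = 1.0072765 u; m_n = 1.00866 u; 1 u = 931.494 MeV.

The nucleus contains 35 protons and 79 − 35 = 44 neutrons.
Total constituent mass: 35 × 1.0072765 + 44 × 1.00866 = 79.6357175 u
Mass defect Δm = 79.6357175 − 78.89914 = 0.7365775 u
Converting to energy: 0.7365775 u × 931.494 MeV/u = 686.118 MeV

686 MeV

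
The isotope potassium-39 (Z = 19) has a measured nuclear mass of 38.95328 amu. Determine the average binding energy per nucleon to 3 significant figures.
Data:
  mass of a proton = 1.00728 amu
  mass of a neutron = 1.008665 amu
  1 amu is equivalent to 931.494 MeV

With 19 protons and 20 neutrons (A = 39):
Mass of separated nucleons = 19(1.00728) + 20(1.008665) = 19.13832 + 20.173300 = 39.311620 amu
Mass defect Δm = 39.311620 − 38.95328 = 0.358340 amu
E_B = 0.358340 × 931.494 = 333.792 MeV
BE/A = 333.792 MeV / 39 = 8.559 MeV/nucleon

8.56 MeV/nucleon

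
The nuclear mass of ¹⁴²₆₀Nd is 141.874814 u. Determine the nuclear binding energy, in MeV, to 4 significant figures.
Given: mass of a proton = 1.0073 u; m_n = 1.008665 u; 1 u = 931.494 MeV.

Σm = 60·m_p + 82·m_n = 60.4380 + 82.710530 = 143.148530 u
Δm = 143.148530 − 141.874814 = 1.273716 u
Converting to energy: 1.273716 u × 931.494 MeV/u = 1186.46 MeV

1186 MeV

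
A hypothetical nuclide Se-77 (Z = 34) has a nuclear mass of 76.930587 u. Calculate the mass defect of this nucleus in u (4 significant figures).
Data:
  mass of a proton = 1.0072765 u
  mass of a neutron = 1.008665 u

0.6894 u

The nucleus contains 34 protons and 77 − 34 = 43 neutrons.
Σm = 34·m_p + 43·m_n = 34.2474010 + 43.372595 = 77.6199960 u
Δm = 77.6199960 − 76.930587 = 0.6894090 u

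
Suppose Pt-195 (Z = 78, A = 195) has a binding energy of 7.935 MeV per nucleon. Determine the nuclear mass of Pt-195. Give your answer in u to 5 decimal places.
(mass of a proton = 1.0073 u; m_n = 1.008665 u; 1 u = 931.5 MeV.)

Total binding energy = 195 × 7.935 = 1547.325 MeV
Mass defect = 1547.325 MeV / (931.5 MeV/u) = 1.6611111 u
Constituent mass = 78(1.0073) + 117(1.008665) = 196.583205 u
Nuclear mass = 196.583205 − 1.6611111 = 194.9220939 u ≈ 194.92209 u (to 5 decimal places)

194.92209 u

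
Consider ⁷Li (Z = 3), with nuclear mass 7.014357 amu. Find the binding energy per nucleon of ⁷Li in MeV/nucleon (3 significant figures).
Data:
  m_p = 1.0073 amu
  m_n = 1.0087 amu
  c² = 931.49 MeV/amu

5.63 MeV/nucleon

Σm = 3·m_p + 4·m_n = 3.0219 + 4.0348 = 7.0567 amu
Mass defect Δm = 7.0567 − 7.014357 = 0.042343 amu
Binding energy = Δm·c² = 0.042343 × 931.49 MeV/amu = 39.4421 MeV
Dividing by A = 7 gives 5.6346 MeV per nucleon.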